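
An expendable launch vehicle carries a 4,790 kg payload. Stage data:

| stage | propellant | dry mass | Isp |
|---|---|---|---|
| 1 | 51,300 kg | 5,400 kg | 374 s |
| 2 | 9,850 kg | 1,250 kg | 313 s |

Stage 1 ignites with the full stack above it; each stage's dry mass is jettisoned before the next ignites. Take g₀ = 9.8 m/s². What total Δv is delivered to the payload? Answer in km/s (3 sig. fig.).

Ignition mass of stage 1 = 51,300+5,400 + 9,850+1,250 + 4,790 = 72,590 kg.
Stage 1: m₀ = 72,590 kg, m_f = 72,590 − 51,300 = 21,290 kg; Δv = 374×9.8×ln(3.41) = 3665.2×1.2266 ≈ 4496 m/s.
Stage 2: m₀ = 15,890 kg, m_f = 15,890 − 9,850 = 6,040 kg; Δv = 313×9.8×ln(2.631) = 3067.4×0.9673 ≈ 2967 m/s.
Total Δv = 4496 + 2967 = 7463 m/s.

Δv ≈ 7.46 km/s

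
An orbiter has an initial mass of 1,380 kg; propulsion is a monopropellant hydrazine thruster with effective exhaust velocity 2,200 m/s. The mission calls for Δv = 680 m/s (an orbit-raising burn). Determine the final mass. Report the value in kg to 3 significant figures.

Rocket equation: m₀/m_f = exp(Δv / v_e) = exp(680 / 2200.0) = exp(0.3091) = 1.3622.
m_f = m₀ / 1.3622 = 1,380 / 1.3622 = 1,013.07 kg.

final mass ≈ 1010 kg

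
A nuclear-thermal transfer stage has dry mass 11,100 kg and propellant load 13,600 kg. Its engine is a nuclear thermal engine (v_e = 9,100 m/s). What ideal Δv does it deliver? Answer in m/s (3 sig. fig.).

m₀ = m_dry + m_prop = 11,100 + 13,600 = 24,700 kg.
By the Tsiolkovsky rocket equation, Δv = v_e · ln(m₀/m_f) = 9100.0 × ln(2.225) = 9100.0 × 0.7999 ≈ 7278.7 m/s.

Δv ≈ 7280 m/s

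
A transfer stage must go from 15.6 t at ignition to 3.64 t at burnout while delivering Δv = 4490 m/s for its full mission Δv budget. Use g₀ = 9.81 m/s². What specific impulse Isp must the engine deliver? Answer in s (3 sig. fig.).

ln(m₀/m_f) = ln(15600/3640) = ln(4.286) = 1.4553.
v_e = Δv / ln(m₀/m_f) = 4490 / 1.4553 = 3085.3 m/s.
Isp = v_e / g₀ = 3085.3 / 9.81 = 314.5 s.

Isp ≈ 315 s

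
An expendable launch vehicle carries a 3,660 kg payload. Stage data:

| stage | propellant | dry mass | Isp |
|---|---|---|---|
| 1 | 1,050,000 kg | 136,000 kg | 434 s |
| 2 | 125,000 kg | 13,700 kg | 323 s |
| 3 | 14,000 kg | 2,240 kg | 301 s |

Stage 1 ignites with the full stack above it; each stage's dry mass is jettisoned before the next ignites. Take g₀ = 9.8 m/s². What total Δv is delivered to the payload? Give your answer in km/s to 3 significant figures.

Ignition mass of stage 1 = 1,050,000+136,000 + 125,000+13,700 + 14,000+2,240 + 3,660 = 1,344,600 kg.
Stage 1: m₀ = 1,344,600 kg, m_f = 1,344,600 − 1,050,000 = 294,600 kg; Δv = 434×9.8×ln(4.564) = 4253.2×1.5182 ≈ 6457 m/s.
Stage 2: m₀ = 158,600 kg, m_f = 158,600 − 125,000 = 33,600 kg; Δv = 323×9.8×ln(4.72) = 3165.4×1.5519 ≈ 4912 m/s.
Stage 3: m₀ = 19,900 kg, m_f = 19,900 − 14,000 = 5,900 kg; Δv = 301×9.8×ln(3.373) = 2949.8×1.2158 ≈ 3586 m/s.
Total Δv = 6457 + 4912 + 3586 = 14955 m/s.

Δv ≈ 15.0 km/s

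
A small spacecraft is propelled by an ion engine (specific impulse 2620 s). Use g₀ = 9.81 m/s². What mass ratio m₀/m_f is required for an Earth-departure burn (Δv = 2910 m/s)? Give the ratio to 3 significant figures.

mass ratio ≈ 1.12

v_e = Isp · g₀ = 2620 × 9.81 = 25702.2 m/s.
Rocket equation: m₀/m_f = exp(Δv / v_e) = exp(2910 / 25702.2) = exp(0.1132) = 1.1199.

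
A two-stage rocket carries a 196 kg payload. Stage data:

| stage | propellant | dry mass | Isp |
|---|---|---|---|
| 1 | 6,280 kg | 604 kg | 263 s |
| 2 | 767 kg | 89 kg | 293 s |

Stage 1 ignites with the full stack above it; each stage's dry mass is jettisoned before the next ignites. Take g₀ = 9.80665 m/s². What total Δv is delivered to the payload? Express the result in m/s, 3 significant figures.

Δv ≈ 7790 m/s

Ignition mass of stage 1 = 6,280+604 + 767+89 + 196 = 7,936 kg.
Stage 1: m₀ = 7,936 kg, m_f = 7,936 − 6,280 = 1,656 kg; Δv = 263×9.80665×ln(4.792) = 2579.1×1.5670 ≈ 4042 m/s.
Stage 2: m₀ = 1,052 kg, m_f = 1,052 − 767 = 285 kg; Δv = 293×9.80665×ln(3.691) = 2873.3×1.3060 ≈ 3752 m/s.
Total Δv = 4042 + 3752 = 7794 m/s.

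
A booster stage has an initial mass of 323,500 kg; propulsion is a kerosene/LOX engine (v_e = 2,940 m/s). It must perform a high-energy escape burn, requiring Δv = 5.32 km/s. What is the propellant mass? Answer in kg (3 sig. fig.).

m₀/m_f = exp(Δv / v_e) = exp(5320 / 2940.0) = exp(1.8095) = 6.1075.
m_f = 323,500 / 6.1075 = 52,967.7 kg, so propellant = m₀ − m_f = 323,500 − 52,967.7 = 270,532.3 kg.

propellant mass ≈ 271000 kg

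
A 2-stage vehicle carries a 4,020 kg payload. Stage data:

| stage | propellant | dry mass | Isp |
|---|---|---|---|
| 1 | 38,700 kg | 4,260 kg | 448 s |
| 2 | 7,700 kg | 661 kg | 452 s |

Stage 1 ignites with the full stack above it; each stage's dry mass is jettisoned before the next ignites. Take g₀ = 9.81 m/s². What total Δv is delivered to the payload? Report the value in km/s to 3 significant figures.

Δv ≈ 9.59 km/s

Ignition mass of stage 1 = 38,700+4,260 + 7,700+661 + 4,020 = 55,341 kg.
Stage 1: m₀ = 55,341 kg, m_f = 55,341 − 38,700 = 16,641 kg; Δv = 448×9.81×ln(3.326) = 4394.9×1.2016 ≈ 5281 m/s.
Stage 2: m₀ = 12,381 kg, m_f = 12,381 − 7,700 = 4,681 kg; Δv = 452×9.81×ln(2.645) = 4434.1×0.9727 ≈ 4313 m/s.
Total Δv = 5281 + 4313 = 9594 m/s.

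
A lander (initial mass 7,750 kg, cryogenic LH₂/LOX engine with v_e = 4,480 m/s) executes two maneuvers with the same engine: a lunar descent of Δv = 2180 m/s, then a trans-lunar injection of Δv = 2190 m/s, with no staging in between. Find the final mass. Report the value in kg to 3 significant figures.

After the first burn: m = 7750 × exp(−2180/4480.0) = 7750 × 0.61471 = 4,764 kg.
After the second burn: m = 4,764 × exp(−2190/4480.0) = 4,764 × 0.61334 = 2,921.95 kg.

final mass ≈ 2920 kg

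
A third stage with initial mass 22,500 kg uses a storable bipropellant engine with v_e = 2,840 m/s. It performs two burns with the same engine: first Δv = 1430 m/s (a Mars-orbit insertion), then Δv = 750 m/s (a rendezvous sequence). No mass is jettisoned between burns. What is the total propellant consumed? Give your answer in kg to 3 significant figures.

total propellant consumed ≈ 12100 kg

After the first burn: m = 22500 × exp(−1430/2840.0) = 22500 × 0.60440 = 13,599 kg.
After the second burn: m = 13,599 × exp(−750/2840.0) = 13,599 × 0.76791 = 10,442.8 kg.
Total propellant = m₀ − m_final = 22500 − 10,442.8 = 12,057.2 kg.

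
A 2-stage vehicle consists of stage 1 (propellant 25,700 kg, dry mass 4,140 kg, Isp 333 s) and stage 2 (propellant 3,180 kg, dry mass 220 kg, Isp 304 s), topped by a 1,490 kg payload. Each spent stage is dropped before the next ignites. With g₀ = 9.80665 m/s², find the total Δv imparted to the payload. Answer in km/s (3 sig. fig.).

Ignition mass of stage 1 = 25,700+4,140 + 3,180+220 + 1,490 = 34,730 kg.
Stage 1: m₀ = 34,730 kg, m_f = 34,730 − 25,700 = 9,030 kg; Δv = 333×9.80665×ln(3.846) = 3265.6×1.3471 ≈ 4399 m/s.
Stage 2: m₀ = 4,890 kg, m_f = 4,890 − 3,180 = 1,710 kg; Δv = 304×9.80665×ln(2.86) = 2981.2×1.0507 ≈ 3132 m/s.
Total Δv = 4399 + 3132 = 7531 m/s.

Δv ≈ 7.53 km/s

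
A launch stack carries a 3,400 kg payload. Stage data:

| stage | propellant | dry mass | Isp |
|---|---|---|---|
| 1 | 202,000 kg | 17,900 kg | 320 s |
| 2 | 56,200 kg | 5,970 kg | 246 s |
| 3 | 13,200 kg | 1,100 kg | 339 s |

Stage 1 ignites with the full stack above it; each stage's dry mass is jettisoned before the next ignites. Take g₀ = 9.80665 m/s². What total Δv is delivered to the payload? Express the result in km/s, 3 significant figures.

Δv ≈ 11.0 km/s

Ignition mass of stage 1 = 202,000+17,900 + 56,200+5,970 + 13,200+1,100 + 3,400 = 299,770 kg.
Stage 1: m₀ = 299,770 kg, m_f = 299,770 − 202,000 = 97,770 kg; Δv = 320×9.80665×ln(3.066) = 3138.1×1.1204 ≈ 3516 m/s.
Stage 2: m₀ = 79,870 kg, m_f = 79,870 − 56,200 = 23,670 kg; Δv = 246×9.80665×ln(3.374) = 2412.4×1.2162 ≈ 2934 m/s.
Stage 3: m₀ = 17,700 kg, m_f = 17,700 − 13,200 = 4,500 kg; Δv = 339×9.80665×ln(3.933) = 3324.5×1.3695 ≈ 4553 m/s.
Total Δv = 3516 + 2934 + 4553 = 11003 m/s.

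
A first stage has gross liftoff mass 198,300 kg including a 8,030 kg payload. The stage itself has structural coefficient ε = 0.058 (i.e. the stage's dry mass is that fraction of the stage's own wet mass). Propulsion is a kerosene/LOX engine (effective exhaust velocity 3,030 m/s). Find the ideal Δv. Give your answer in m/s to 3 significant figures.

Stage wet mass = m₀ − payload = 198,300 − 8,030 = 190,270 kg.
Stage dry mass = ε × stage wet mass = 0.058 × 190,270 = 11,035.7 kg.
Burnout mass m_f = stage dry + payload = 11,035.7 + 8,030 = 19,065.7 kg.
Using Δv = v_e ln(m₀/m_f): Δv = v_e · ln(198,300/19,065.7) = 3030.0 × ln(10.4) = 3030.0 × 2.3419 ≈ 7096 m/s.

Δv ≈ 7100 m/s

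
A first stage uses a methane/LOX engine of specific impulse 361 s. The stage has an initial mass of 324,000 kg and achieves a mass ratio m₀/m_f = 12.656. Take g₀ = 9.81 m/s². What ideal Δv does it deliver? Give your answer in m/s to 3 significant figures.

v_e = Isp · g₀ = 361 × 9.81 = 3541.4 m/s.
Δv = v_e · ln(12.656) = 3541.4 × 2.5381 ≈ 8988.6 m/s.

Δv ≈ 8990 m/s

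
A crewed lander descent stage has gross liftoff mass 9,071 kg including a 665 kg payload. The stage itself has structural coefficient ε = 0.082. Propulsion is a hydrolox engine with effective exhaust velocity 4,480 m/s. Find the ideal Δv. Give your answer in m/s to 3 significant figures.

Δv ≈ 8520 m/s

Stage wet mass = m₀ − payload = 9,071 − 665 = 8,406 kg.
Stage dry mass = ε × stage wet mass = 0.082 × 8,406 = 689.292 kg.
Burnout mass m_f = stage dry + payload = 689.292 + 665 = 1,354.292 kg.
Δv = v_e · ln(9,071/1,354.292) = 4480.0 × ln(6.698) = 4480.0 × 1.9018 ≈ 8520 m/s.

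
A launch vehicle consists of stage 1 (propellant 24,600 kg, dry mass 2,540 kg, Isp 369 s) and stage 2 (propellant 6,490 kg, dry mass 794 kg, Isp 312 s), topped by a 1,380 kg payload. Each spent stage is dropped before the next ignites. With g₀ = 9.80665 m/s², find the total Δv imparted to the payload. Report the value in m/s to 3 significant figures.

Δv ≈ 8430 m/s

Ignition mass of stage 1 = 24,600+2,540 + 6,490+794 + 1,380 = 35,804 kg.
Stage 1: m₀ = 35,804 kg, m_f = 35,804 − 24,600 = 11,204 kg; Δv = 369×9.80665×ln(3.196) = 3618.7×1.1618 ≈ 4204 m/s.
Stage 2: m₀ = 8,664 kg, m_f = 8,664 − 6,490 = 2,174 kg; Δv = 312×9.80665×ln(3.985) = 3059.7×1.3826 ≈ 4230 m/s.
Total Δv = 4204 + 4230 = 8434 m/s.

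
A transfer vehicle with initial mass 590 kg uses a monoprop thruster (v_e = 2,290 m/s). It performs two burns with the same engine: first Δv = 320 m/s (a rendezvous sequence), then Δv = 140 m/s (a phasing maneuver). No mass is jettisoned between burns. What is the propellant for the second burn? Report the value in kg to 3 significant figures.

After the first burn: m = 590 × exp(−320/2290.0) = 590 × 0.86959 = 513.058 kg.
After the second burn: m = 513.058 × exp(−140/2290.0) = 513.058 × 0.94070 = 482.634 kg.
Second-burn propellant = 513.058 − 482.634 = 30.424 kg.

propellant for the second burn ≈ 30.4 kg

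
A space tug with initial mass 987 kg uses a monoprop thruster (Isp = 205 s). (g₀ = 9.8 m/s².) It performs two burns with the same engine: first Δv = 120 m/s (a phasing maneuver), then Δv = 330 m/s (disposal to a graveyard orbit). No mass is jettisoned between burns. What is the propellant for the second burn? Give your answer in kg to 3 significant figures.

v_e = Isp · g₀ = 205 × 9.8 = 2009.0 m/s.
After the first burn: m = 987 × exp(−120/2009.0) = 987 × 0.94202 = 929.774 kg.
After the second burn: m = 929.774 × exp(−330/2009.0) = 929.774 × 0.84852 = 788.932 kg.
Second-burn propellant = 929.774 − 788.932 = 140.842 kg.

propellant for the second burn ≈ 141 kg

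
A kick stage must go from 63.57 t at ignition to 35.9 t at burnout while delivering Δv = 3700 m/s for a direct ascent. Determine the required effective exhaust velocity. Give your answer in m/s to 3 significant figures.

v_e ≈ 6480 m/s

ln(m₀/m_f) = ln(63570/35900) = ln(1.771) = 0.5714.
v_e = Δv / ln(m₀/m_f) = 3700 / 0.5714 = 6475.3 m/s.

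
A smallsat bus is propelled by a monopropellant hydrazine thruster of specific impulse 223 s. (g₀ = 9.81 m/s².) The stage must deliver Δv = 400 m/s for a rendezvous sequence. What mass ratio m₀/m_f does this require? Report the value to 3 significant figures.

v_e = Isp · g₀ = 223 × 9.81 = 2187.6 m/s.
By the Tsiolkovsky rocket equation, m₀/m_f = exp(Δv / v_e) = exp(400 / 2187.6) = exp(0.1828) = 1.2006.

mass ratio ≈ 1.20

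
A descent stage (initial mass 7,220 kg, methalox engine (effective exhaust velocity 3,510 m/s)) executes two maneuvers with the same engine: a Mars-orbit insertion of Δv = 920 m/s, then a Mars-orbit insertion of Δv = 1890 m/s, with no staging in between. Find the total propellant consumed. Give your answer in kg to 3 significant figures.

total propellant consumed ≈ 3980 kg

After the first burn: m = 7220 × exp(−920/3510.0) = 7220 × 0.76943 = 5,555.28 kg.
After the second burn: m = 5,555.28 × exp(−1890/3510.0) = 5,555.28 × 0.58365 = 3,242.34 kg.
Total propellant = m₀ − m_final = 7220 − 3,242.34 = 3,977.66 kg.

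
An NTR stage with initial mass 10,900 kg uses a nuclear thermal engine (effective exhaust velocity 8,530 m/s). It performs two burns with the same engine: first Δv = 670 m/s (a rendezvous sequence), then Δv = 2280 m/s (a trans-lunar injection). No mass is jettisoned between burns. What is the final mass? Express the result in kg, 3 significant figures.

After the first burn: m = 10900 × exp(−670/8530.0) = 10900 × 0.92446 = 10,076.6 kg.
After the second burn: m = 10,076.6 × exp(−2280/8530.0) = 10,076.6 × 0.76545 = 7,713.13 kg.

final mass ≈ 7710 kg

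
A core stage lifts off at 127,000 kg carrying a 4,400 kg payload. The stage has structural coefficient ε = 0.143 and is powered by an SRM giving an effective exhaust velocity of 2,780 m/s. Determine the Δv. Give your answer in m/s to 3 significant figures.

Stage wet mass = m₀ − payload = 127,000 − 4,400 = 122,600 kg.
Stage dry mass = ε × stage wet mass = 0.143 × 122,600 = 17,531.8 kg.
Burnout mass m_f = stage dry + payload = 17,531.8 + 4,400 = 21,931.8 kg.
Using Δv = v_e ln(m₀/m_f): Δv = v_e · ln(127,000/21,931.8) = 2780.0 × ln(5.791) = 2780.0 × 1.7562 ≈ 4882 m/s.

Δv ≈ 4880 m/s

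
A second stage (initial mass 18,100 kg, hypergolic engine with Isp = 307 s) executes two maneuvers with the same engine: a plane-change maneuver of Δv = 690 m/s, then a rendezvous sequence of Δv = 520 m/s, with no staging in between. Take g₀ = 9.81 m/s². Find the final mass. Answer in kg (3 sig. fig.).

final mass ≈ 12100 kg

v_e = Isp · g₀ = 307 × 9.81 = 3011.7 m/s.
After the first burn: m = 18100 × exp(−690/3011.7) = 18100 × 0.79524 = 14,393.8 kg.
After the second burn: m = 14,393.8 × exp(−520/3011.7) = 14,393.8 × 0.84142 = 12,111.2 kg.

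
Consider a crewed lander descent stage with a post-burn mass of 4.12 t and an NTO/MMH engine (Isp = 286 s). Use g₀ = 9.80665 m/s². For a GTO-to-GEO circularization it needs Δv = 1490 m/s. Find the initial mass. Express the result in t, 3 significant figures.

v_e = Isp · g₀ = 286 × 9.80665 = 2804.7 m/s.
m₀/m_f = exp(Δv / v_e) = exp(1490 / 2804.7) = exp(0.5313) = 1.7011.
m₀ = m_f × 1.7011 = 4.12 × 1.7011 = 7.00853 t.

initial mass ≈ 7.01 t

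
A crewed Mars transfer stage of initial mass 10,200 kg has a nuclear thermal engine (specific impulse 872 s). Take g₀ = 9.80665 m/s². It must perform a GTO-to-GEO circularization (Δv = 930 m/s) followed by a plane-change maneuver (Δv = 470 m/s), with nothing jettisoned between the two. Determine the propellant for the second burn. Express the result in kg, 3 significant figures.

propellant for the second burn ≈ 489 kg

v_e = Isp · g₀ = 872 × 9.80665 = 8551.4 m/s.
After the first burn: m = 10200 × exp(−930/8551.4) = 10200 × 0.89695 = 9,148.89 kg.
After the second burn: m = 9,148.89 × exp(−470/8551.4) = 9,148.89 × 0.94652 = 8,659.61 kg.
Second-burn propellant = 9,148.89 − 8,659.61 = 489.28 kg.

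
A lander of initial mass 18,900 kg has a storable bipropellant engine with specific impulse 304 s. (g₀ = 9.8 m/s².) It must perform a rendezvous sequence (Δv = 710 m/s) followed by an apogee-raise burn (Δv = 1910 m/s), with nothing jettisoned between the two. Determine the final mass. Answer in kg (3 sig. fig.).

v_e = Isp · g₀ = 304 × 9.8 = 2979.2 m/s.
After the first burn: m = 18900 × exp(−710/2979.2) = 18900 × 0.78795 = 14,892.3 kg.
After the second burn: m = 14,892.3 × exp(−1910/2979.2) = 14,892.3 × 0.52671 = 7,843.92 kg.

final mass ≈ 7840 kg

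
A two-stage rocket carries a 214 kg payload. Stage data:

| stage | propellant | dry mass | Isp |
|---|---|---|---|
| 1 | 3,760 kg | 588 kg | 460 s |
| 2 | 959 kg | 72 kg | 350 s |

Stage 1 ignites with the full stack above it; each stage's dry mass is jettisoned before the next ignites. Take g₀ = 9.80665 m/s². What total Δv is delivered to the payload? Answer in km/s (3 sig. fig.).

Ignition mass of stage 1 = 3,760+588 + 959+72 + 214 = 5,593 kg.
Stage 1: m₀ = 5,593 kg, m_f = 5,593 − 3,760 = 1,833 kg; Δv = 460×9.80665×ln(3.051) = 4511.1×1.1156 ≈ 5032 m/s.
Stage 2: m₀ = 1,245 kg, m_f = 1,245 − 959 = 286 kg; Δv = 350×9.80665×ln(4.353) = 3432.3×1.4709 ≈ 5049 m/s.
Total Δv = 5032 + 5049 = 10081 m/s.

Δv ≈ 10.1 km/s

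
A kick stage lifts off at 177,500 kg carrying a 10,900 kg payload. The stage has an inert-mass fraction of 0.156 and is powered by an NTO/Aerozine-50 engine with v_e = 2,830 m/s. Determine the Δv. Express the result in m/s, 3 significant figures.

Stage wet mass = m₀ − payload = 177,500 − 10,900 = 166,600 kg.
Stage dry mass = ε × stage wet mass = 0.156 × 166,600 = 25,989.6 kg.
Burnout mass m_f = stage dry + payload = 25,989.6 + 10,900 = 36,889.6 kg.
Using Δv = v_e ln(m₀/m_f): Δv = v_e · ln(177,500/36,889.6) = 2830.0 × ln(4.812) = 2830.0 × 1.5710 ≈ 4446 m/s.

Δv ≈ 4450 m/s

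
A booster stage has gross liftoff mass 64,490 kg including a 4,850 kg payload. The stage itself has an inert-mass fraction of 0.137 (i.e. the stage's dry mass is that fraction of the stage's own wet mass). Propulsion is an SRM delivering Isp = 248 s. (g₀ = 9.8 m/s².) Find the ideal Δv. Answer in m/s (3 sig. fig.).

Stage wet mass = m₀ − payload = 64,490 − 4,850 = 59,640 kg.
Stage dry mass = ε × stage wet mass = 0.137 × 59,640 = 8,170.68 kg.
Burnout mass m_f = stage dry + payload = 8,170.68 + 4,850 = 13,020.68 kg.
v_e = Isp · g₀ = 248 × 9.8 = 2430.4 m/s.
From the ideal rocket equation, Δv = v_e · ln(64,490/13,020.68) = 2430.4 × ln(4.953) = 2430.4 × 1.6000 ≈ 3889 m/s.

Δv ≈ 3890 m/s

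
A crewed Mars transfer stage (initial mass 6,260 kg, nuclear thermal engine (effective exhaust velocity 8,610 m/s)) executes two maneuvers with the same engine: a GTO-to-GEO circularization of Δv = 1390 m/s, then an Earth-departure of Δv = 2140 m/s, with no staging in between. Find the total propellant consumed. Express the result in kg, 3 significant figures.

total propellant consumed ≈ 2110 kg

After the first burn: m = 6260 × exp(−1390/8610.0) = 6260 × 0.85092 = 5,326.76 kg.
After the second burn: m = 5,326.76 × exp(−2140/8610.0) = 5,326.76 × 0.77993 = 4,154.5 kg.
Total propellant = m₀ − m_final = 6260 − 4,154.5 = 2,105.5 kg.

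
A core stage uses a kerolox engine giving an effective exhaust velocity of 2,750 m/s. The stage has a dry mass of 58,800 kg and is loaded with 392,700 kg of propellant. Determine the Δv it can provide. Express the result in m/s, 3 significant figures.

Δv ≈ 5610 m/s

m₀ = m_dry + m_prop = 58,800 + 392,700 = 451,500 kg.
Δv = v_e · ln(m₀/m_f) = 2750.0 × ln(7.679) = 2750.0 × 2.0384 ≈ 5605.7 m/s.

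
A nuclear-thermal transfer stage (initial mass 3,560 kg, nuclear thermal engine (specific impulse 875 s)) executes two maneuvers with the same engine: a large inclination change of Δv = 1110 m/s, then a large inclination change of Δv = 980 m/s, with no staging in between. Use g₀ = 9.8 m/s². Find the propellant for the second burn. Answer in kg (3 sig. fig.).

propellant for the second burn ≈ 338 kg

v_e = Isp · g₀ = 875 × 9.8 = 8575.0 m/s.
After the first burn: m = 3560 × exp(−1110/8575.0) = 3560 × 0.87858 = 3,127.74 kg.
After the second burn: m = 3,127.74 × exp(−980/8575.0) = 3,127.74 × 0.89200 = 2,789.94 kg.
Second-burn propellant = 3,127.74 − 2,789.94 = 337.8 kg.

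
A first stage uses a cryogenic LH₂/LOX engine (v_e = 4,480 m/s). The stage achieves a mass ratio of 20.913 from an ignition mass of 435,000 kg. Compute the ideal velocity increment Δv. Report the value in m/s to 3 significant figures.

Δv ≈ 13600 m/s

Δv = v_e · ln(20.913) = 4480.0 × 3.0404 ≈ 13620.9 m/s.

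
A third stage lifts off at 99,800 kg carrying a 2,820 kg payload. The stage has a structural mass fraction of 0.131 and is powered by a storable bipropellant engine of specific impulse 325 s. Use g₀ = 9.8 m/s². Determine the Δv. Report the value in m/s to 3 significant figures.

Δv ≈ 5930 m/s

Stage wet mass = m₀ − payload = 99,800 − 2,820 = 96,980 kg.
Stage dry mass = ε × stage wet mass = 0.131 × 96,980 = 12,704.4 kg.
Burnout mass m_f = stage dry + payload = 12,704.4 + 2,820 = 15,524.4 kg.
v_e = Isp · g₀ = 325 × 9.8 = 3185.0 m/s.
Δv = v_e · ln(99,800/15,524.4) = 3185.0 × ln(6.429) = 3185.0 × 1.8608 ≈ 5927 m/s.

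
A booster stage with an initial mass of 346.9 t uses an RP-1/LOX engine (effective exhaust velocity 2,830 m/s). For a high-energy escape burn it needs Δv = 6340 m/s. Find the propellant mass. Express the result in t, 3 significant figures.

By the Tsiolkovsky rocket equation, m₀/m_f = exp(Δv / v_e) = exp(6340 / 2830.0) = exp(2.2403) = 9.3960.
m_f = 346.9 / 9.3960 = 36.92 t, so propellant = m₀ − m_f = 346.9 − 36.92 = 309.98 t.

propellant mass ≈ 310 t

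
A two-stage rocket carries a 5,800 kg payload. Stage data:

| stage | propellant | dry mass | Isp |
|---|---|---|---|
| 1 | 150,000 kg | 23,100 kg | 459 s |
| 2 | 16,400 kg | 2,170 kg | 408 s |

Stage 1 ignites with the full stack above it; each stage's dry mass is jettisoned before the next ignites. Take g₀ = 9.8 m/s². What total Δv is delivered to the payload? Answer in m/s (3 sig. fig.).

Δv ≈ 10900 m/s

Ignition mass of stage 1 = 150,000+23,100 + 16,400+2,170 + 5,800 = 197,470 kg.
Stage 1: m₀ = 197,470 kg, m_f = 197,470 − 150,000 = 47,470 kg; Δv = 459×9.8×ln(4.16) = 4498.2×1.4255 ≈ 6412 m/s.
Stage 2: m₀ = 24,370 kg, m_f = 24,370 − 16,400 = 7,970 kg; Δv = 408×9.8×ln(3.058) = 3998.4×1.1177 ≈ 4469 m/s.
Total Δv = 6412 + 4469 = 10881 m/s.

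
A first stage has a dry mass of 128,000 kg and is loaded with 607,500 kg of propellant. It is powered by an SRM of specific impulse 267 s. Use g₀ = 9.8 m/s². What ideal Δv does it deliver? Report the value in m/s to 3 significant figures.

Δv ≈ 4580 m/s

v_e = Isp · g₀ = 267 × 9.8 = 2616.6 m/s.
m₀ = m_dry + m_prop = 128,000 + 607,500 = 735,500 kg.
Δv = v_e · ln(m₀/m_f) = 2616.6 × ln(5.746) = 2616.6 × 1.7485 ≈ 4575.2 m/s.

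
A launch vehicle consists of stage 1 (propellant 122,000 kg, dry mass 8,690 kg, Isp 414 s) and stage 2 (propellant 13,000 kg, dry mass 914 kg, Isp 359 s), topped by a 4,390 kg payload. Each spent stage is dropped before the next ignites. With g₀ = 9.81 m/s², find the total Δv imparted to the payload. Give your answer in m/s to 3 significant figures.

Δv ≈ 11300 m/s

Ignition mass of stage 1 = 122,000+8,690 + 13,000+914 + 4,390 = 148,994 kg.
Stage 1: m₀ = 148,994 kg, m_f = 148,994 − 122,000 = 26,994 kg; Δv = 414×9.81×ln(5.52) = 4061.3×1.7083 ≈ 6938 m/s.
Stage 2: m₀ = 18,304 kg, m_f = 18,304 − 13,000 = 5,304 kg; Δv = 359×9.81×ln(3.451) = 3521.8×1.2387 ≈ 4362 m/s.
Total Δv = 6938 + 4362 = 11300 m/s.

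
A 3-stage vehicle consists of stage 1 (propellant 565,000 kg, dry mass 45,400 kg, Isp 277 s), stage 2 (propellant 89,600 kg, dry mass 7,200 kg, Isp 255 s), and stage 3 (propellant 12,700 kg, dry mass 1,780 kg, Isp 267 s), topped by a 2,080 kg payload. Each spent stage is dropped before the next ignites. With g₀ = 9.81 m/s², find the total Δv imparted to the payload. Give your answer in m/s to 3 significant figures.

Ignition mass of stage 1 = 565,000+45,400 + 89,600+7,200 + 12,700+1,780 + 2,080 = 723,760 kg.
Stage 1: m₀ = 723,760 kg, m_f = 723,760 − 565,000 = 158,760 kg; Δv = 277×9.81×ln(4.559) = 2717.4×1.5171 ≈ 4122 m/s.
Stage 2: m₀ = 113,360 kg, m_f = 113,360 − 89,600 = 23,760 kg; Δv = 255×9.81×ln(4.771) = 2501.6×1.5626 ≈ 3909 m/s.
Stage 3: m₀ = 16,560 kg, m_f = 16,560 − 12,700 = 3,860 kg; Δv = 267×9.81×ln(4.29) = 2619.3×1.4563 ≈ 3815 m/s.
Total Δv = 4122 + 3909 + 3815 = 11846 m/s.

Δv ≈ 11800 m/s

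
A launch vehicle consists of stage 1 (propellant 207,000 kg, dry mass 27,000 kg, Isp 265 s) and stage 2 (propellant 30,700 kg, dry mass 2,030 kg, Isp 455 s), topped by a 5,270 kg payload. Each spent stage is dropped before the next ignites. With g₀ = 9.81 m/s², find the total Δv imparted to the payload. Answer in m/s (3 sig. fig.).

Δv ≈ 11100 m/s

Ignition mass of stage 1 = 207,000+27,000 + 30,700+2,030 + 5,270 = 272,000 kg.
Stage 1: m₀ = 272,000 kg, m_f = 272,000 − 207,000 = 65,000 kg; Δv = 265×9.81×ln(4.185) = 2599.7×1.4314 ≈ 3721 m/s.
Stage 2: m₀ = 38,000 kg, m_f = 38,000 − 30,700 = 7,300 kg; Δv = 455×9.81×ln(5.205) = 4463.6×1.6497 ≈ 7364 m/s.
Total Δv = 3721 + 7364 = 11085 m/s.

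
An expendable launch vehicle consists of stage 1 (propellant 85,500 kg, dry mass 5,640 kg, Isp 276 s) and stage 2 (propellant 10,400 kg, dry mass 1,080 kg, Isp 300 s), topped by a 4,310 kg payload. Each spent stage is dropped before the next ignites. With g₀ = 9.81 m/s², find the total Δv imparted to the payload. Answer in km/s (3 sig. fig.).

Δv ≈ 7.52 km/s

Ignition mass of stage 1 = 85,500+5,640 + 10,400+1,080 + 4,310 = 106,930 kg.
Stage 1: m₀ = 106,930 kg, m_f = 106,930 − 85,500 = 21,430 kg; Δv = 276×9.81×ln(4.99) = 2707.6×1.6074 ≈ 4352 m/s.
Stage 2: m₀ = 15,790 kg, m_f = 15,790 − 10,400 = 5,390 kg; Δv = 300×9.81×ln(2.929) = 2943.0×1.0748 ≈ 3163 m/s.
Total Δv = 4352 + 3163 = 7515 m/s.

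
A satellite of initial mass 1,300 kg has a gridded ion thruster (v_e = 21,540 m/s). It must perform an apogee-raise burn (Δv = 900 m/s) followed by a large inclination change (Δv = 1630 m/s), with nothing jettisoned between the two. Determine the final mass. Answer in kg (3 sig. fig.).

After the first burn: m = 1300 × exp(−900/21540.0) = 1300 × 0.95908 = 1,246.8 kg.
After the second burn: m = 1,246.8 × exp(−1630/21540.0) = 1,246.8 × 0.92712 = 1,155.93 kg.

final mass ≈ 1160 kg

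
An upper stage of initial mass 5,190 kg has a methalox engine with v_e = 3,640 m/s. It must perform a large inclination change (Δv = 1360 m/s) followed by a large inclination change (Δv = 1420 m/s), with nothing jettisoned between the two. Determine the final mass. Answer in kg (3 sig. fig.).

final mass ≈ 2420 kg

After the first burn: m = 5190 × exp(−1360/3640.0) = 5190 × 0.68823 = 3,571.91 kg.
After the second burn: m = 3,571.91 × exp(−1420/3640.0) = 3,571.91 × 0.67698 = 2,418.11 kg.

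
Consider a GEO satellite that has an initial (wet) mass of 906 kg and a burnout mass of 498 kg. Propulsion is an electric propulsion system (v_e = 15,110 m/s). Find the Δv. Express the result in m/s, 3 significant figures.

Δv ≈ 9040 m/s

Using Δv = v_e ln(m₀/m_f): Δv = v_e · ln(m₀/m_f) = 15110.0 × ln(1.819) = 15110.0 × 0.5984 ≈ 9042.4 m/s.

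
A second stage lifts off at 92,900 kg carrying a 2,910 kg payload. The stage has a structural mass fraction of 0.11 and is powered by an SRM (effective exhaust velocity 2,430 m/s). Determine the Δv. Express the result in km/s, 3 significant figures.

Δv ≈ 4.81 km/s

Stage wet mass = m₀ − payload = 92,900 − 2,910 = 89,990 kg.
Stage dry mass = ε × stage wet mass = 0.11 × 89,990 = 9,898.9 kg.
Burnout mass m_f = stage dry + payload = 9,898.9 + 2,910 = 12,808.9 kg.
Δv = v_e · ln(92,900/12,808.9) = 2430.0 × ln(7.253) = 2430.0 × 1.9814 ≈ 4815 m/s.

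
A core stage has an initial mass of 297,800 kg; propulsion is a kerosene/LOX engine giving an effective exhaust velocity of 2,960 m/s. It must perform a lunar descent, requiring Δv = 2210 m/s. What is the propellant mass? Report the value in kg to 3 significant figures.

propellant mass ≈ 157000 kg

By the Tsiolkovsky rocket equation, m₀/m_f = exp(Δv / v_e) = exp(2210 / 2960.0) = exp(0.7466) = 2.1099.
m_f = 297,800 / 2.1099 = 141,144 kg, so propellant = m₀ − m_f = 297,800 − 141,144 = 156,656 kg.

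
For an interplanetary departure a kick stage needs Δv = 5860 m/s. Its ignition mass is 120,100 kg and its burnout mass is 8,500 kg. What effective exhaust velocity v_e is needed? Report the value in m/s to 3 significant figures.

v_e ≈ 2210 m/s

ln(m₀/m_f) = ln(120100/8500) = ln(14.13) = 2.6483.
Rocket equation: v_e = Δv / ln(m₀/m_f) = 5860 / 2.6483 = 2212.8 m/s.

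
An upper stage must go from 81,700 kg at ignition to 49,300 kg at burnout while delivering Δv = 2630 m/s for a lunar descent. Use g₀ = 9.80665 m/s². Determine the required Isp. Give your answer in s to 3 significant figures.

Isp ≈ 531 s

ln(m₀/m_f) = ln(81700/49300) = ln(1.657) = 0.5051.
v_e = Δv / ln(m₀/m_f) = 2630 / 0.5051 = 5206.6 m/s.
Isp = v_e / g₀ = 5206.6 / 9.80665 = 530.9 s.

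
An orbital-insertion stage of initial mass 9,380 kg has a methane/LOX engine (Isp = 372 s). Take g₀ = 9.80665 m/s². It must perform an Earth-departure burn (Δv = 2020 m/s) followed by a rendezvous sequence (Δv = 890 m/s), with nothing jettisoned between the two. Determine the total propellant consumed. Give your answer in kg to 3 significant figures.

total propellant consumed ≈ 5160 kg

v_e = Isp · g₀ = 372 × 9.80665 = 3648.1 m/s.
After the first burn: m = 9380 × exp(−2020/3648.1) = 9380 × 0.57481 = 5,391.72 kg.
After the second burn: m = 5,391.72 × exp(−890/3648.1) = 5,391.72 × 0.78352 = 4,224.52 kg.
Total propellant = m₀ − m_final = 9380 − 4,224.52 = 5,155.48 kg.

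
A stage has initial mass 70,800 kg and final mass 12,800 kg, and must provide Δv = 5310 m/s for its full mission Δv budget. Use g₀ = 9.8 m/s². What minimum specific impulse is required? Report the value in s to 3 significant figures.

ln(m₀/m_f) = ln(70800/12800) = ln(5.531) = 1.7104.
From the ideal rocket equation, v_e = Δv / ln(m₀/m_f) = 5310 / 1.7104 = 3104.5 m/s.
Isp = v_e / g₀ = 3104.5 / 9.8 = 316.8 s.

Isp ≈ 317 s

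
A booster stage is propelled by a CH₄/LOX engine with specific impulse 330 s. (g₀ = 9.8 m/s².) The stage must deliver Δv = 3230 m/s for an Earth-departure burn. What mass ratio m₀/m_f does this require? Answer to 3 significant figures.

v_e = Isp · g₀ = 330 × 9.8 = 3234.0 m/s.
m₀/m_f = exp(Δv / v_e) = exp(3230 / 3234.0) = exp(0.9988) = 2.7149.

mass ratio ≈ 2.71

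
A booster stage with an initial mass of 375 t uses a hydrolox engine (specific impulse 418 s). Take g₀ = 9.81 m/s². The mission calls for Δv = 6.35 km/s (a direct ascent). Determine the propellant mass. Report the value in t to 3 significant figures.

v_e = Isp · g₀ = 418 × 9.81 = 4100.6 m/s.
m₀/m_f = exp(Δv / v_e) = exp(6350 / 4100.6) = exp(1.5486) = 4.7047.
m_f = 375 / 4.7047 = 79.7075 t, so propellant = m₀ − m_f = 375 − 79.7075 = 295.2925 t.

propellant mass ≈ 295 t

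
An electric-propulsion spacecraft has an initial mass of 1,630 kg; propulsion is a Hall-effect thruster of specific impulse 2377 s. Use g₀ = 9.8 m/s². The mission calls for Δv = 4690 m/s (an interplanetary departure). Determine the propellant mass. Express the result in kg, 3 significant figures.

propellant mass ≈ 297 kg

v_e = Isp · g₀ = 2377 × 9.8 = 23294.6 m/s.
m₀/m_f = exp(Δv / v_e) = exp(4690 / 23294.6) = exp(0.2013) = 1.2230.
m_f = 1,630 / 1.2230 = 1,332.79 kg, so propellant = m₀ − m_f = 1,630 − 1,332.79 = 297.21 kg.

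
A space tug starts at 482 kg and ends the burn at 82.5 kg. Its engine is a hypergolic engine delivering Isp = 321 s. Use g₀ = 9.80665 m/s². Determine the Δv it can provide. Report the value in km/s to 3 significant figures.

v_e = Isp · g₀ = 321 × 9.80665 = 3147.9 m/s.
From the ideal rocket equation, Δv = v_e · ln(m₀/m_f) = 3147.9 × ln(5.842) = 3147.9 × 1.7651 ≈ 5556.6 m/s.

Δv ≈ 5.56 km/s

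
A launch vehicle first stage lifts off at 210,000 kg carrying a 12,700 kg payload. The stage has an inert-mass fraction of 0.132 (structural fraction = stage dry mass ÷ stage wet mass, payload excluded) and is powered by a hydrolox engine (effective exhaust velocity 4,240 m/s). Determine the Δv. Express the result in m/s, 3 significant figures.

Stage wet mass = m₀ − payload = 210,000 − 12,700 = 197,300 kg.
Stage dry mass = ε × stage wet mass = 0.132 × 197,300 = 26,043.6 kg.
Burnout mass m_f = stage dry + payload = 26,043.6 + 12,700 = 38,743.6 kg.
Δv = v_e · ln(210,000/38,743.6) = 4240.0 × ln(5.42) = 4240.0 × 1.6901 ≈ 7166 m/s.

Δv ≈ 7170 m/s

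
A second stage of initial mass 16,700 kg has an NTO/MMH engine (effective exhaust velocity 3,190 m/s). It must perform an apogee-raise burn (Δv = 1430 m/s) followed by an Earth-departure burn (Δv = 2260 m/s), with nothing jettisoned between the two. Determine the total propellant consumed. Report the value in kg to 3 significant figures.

After the first burn: m = 16700 × exp(−1430/3190.0) = 16700 × 0.63873 = 10,666.8 kg.
After the second burn: m = 10,666.8 × exp(−2260/3190.0) = 10,666.8 × 0.49240 = 5,252.33 kg.
Total propellant = m₀ − m_final = 16700 − 5,252.33 = 11,447.67 kg.

total propellant consumed ≈ 11400 kg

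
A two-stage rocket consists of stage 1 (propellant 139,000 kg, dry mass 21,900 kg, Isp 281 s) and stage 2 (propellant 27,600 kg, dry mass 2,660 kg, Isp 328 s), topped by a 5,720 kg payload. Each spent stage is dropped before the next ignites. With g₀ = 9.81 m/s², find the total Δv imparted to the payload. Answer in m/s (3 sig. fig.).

Δv ≈ 8060 m/s

Ignition mass of stage 1 = 139,000+21,900 + 27,600+2,660 + 5,720 = 196,880 kg.
Stage 1: m₀ = 196,880 kg, m_f = 196,880 − 139,000 = 57,880 kg; Δv = 281×9.81×ln(3.402) = 2756.6×1.2242 ≈ 3375 m/s.
Stage 2: m₀ = 35,980 kg, m_f = 35,980 − 27,600 = 8,380 kg; Δv = 328×9.81×ln(4.294) = 3217.7×1.4571 ≈ 4689 m/s.
Total Δv = 3375 + 4689 = 8064 m/s.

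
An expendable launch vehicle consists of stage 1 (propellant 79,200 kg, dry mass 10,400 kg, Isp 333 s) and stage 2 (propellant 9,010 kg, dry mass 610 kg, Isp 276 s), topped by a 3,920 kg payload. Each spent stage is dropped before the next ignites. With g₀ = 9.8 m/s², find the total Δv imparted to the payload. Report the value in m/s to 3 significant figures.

Ignition mass of stage 1 = 79,200+10,400 + 9,010+610 + 3,920 = 103,140 kg.
Stage 1: m₀ = 103,140 kg, m_f = 103,140 − 79,200 = 23,940 kg; Δv = 333×9.8×ln(4.308) = 3263.4×1.4605 ≈ 4766 m/s.
Stage 2: m₀ = 13,540 kg, m_f = 13,540 − 9,010 = 4,530 kg; Δv = 276×9.8×ln(2.989) = 2704.8×1.0949 ≈ 2962 m/s.
Total Δv = 4766 + 2962 = 7728 m/s.

Δv ≈ 7730 m/s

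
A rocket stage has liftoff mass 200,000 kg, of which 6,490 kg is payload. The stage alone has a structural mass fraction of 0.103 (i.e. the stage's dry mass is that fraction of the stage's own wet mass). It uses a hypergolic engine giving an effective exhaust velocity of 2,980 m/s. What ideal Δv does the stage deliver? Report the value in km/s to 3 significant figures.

Δv ≈ 6.03 km/s

Stage wet mass = m₀ − payload = 200,000 − 6,490 = 193,510 kg.
Stage dry mass = ε × stage wet mass = 0.103 × 193,510 = 19,931.5 kg.
Burnout mass m_f = stage dry + payload = 19,931.5 + 6,490 = 26,421.5 kg.
Rocket equation: Δv = v_e · ln(200,000/26,421.5) = 2980.0 × ln(7.57) = 2980.0 × 2.0241 ≈ 6032 m/s.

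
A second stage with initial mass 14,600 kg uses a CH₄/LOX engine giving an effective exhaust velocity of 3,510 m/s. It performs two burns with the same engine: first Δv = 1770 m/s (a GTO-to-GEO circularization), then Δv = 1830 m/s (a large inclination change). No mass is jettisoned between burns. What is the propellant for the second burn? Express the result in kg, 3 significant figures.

propellant for the second burn ≈ 3580 kg

After the first burn: m = 14600 × exp(−1770/3510.0) = 14600 × 0.60394 = 8,817.52 kg.
After the second burn: m = 8,817.52 × exp(−1830/3510.0) = 8,817.52 × 0.59371 = 5,235.05 kg.
Second-burn propellant = 8,817.52 − 5,235.05 = 3,582.47 kg.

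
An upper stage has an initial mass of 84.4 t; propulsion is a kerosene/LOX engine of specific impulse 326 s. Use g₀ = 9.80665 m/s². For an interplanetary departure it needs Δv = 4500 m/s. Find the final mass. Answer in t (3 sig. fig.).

v_e = Isp · g₀ = 326 × 9.80665 = 3197.0 m/s.
m₀/m_f = exp(Δv / v_e) = exp(4500 / 3197.0) = exp(1.4076) = 4.0861.
m_f = m₀ / 4.0861 = 84.4 / 4.0861 = 20.6554 t.

final mass ≈ 20.7 t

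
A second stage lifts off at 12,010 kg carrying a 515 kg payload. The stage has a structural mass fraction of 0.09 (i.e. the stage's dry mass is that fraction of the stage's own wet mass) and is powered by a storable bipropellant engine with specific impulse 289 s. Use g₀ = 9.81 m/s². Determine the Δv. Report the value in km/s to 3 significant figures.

Stage wet mass = m₀ − payload = 12,010 − 515 = 11,495 kg.
Stage dry mass = ε × stage wet mass = 0.09 × 11,495 = 1,034.55 kg.
Burnout mass m_f = stage dry + payload = 1,034.55 + 515 = 1,549.55 kg.
v_e = Isp · g₀ = 289 × 9.81 = 2835.1 m/s.
Using Δv = v_e ln(m₀/m_f): Δv = v_e · ln(12,010/1,549.55) = 2835.1 × ln(7.751) = 2835.1 × 2.0478 ≈ 5806 m/s.

Δv ≈ 5.81 km/s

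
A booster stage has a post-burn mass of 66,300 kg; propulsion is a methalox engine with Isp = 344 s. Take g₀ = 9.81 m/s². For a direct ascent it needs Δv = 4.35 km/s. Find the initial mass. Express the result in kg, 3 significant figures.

v_e = Isp · g₀ = 344 × 9.81 = 3374.6 m/s.
Rocket equation: m₀/m_f = exp(Δv / v_e) = exp(4350 / 3374.6) = exp(1.2890) = 3.6293.
m₀ = m_f × 3.6293 = 66,300 × 3.6293 = 240,623 kg.

initial mass ≈ 241000 kg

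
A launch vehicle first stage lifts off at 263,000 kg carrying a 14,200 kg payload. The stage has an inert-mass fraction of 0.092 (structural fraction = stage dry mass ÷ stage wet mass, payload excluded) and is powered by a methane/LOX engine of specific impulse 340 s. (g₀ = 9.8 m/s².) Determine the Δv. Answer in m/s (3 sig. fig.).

Stage wet mass = m₀ − payload = 263,000 − 14,200 = 248,800 kg.
Stage dry mass = ε × stage wet mass = 0.092 × 248,800 = 22,889.6 kg.
Burnout mass m_f = stage dry + payload = 22,889.6 + 14,200 = 37,089.6 kg.
v_e = Isp · g₀ = 340 × 9.8 = 3332.0 m/s.
By the Tsiolkovsky rocket equation, Δv = v_e · ln(263,000/37,089.6) = 3332.0 × ln(7.091) = 3332.0 × 1.9588 ≈ 6527 m/s.

Δv ≈ 6530 m/s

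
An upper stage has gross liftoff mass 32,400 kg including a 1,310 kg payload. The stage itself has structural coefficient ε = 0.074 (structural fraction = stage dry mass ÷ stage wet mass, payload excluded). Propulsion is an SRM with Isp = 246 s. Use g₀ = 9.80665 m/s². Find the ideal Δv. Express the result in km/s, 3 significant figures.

Δv ≈ 5.29 km/s

Stage wet mass = m₀ − payload = 32,400 − 1,310 = 31,090 kg.
Stage dry mass = ε × stage wet mass = 0.074 × 31,090 = 2,300.66 kg.
Burnout mass m_f = stage dry + payload = 2,300.66 + 1,310 = 3,610.66 kg.
v_e = Isp · g₀ = 246 × 9.80665 = 2412.4 m/s.
Δv = v_e · ln(32,400/3,610.66) = 2412.4 × ln(8.973) = 2412.4 × 2.1943 ≈ 5294 m/s.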